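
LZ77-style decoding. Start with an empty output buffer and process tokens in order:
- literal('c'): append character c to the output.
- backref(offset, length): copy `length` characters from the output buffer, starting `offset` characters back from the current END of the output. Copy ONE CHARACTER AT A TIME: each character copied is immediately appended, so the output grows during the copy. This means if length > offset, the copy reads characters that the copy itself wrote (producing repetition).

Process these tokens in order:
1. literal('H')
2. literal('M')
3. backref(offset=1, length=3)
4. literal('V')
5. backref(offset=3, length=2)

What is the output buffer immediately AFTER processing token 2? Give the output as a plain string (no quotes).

Answer: HM

Derivation:
Token 1: literal('H'). Output: "H"
Token 2: literal('M'). Output: "HM"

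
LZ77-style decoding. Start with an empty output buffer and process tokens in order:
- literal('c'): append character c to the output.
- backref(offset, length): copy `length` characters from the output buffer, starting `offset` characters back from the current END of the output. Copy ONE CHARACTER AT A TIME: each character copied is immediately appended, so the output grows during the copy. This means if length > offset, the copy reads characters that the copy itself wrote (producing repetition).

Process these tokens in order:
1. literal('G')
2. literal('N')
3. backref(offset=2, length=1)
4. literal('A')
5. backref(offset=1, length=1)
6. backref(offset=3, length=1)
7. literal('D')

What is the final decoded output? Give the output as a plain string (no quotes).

Token 1: literal('G'). Output: "G"
Token 2: literal('N'). Output: "GN"
Token 3: backref(off=2, len=1). Copied 'G' from pos 0. Output: "GNG"
Token 4: literal('A'). Output: "GNGA"
Token 5: backref(off=1, len=1). Copied 'A' from pos 3. Output: "GNGAA"
Token 6: backref(off=3, len=1). Copied 'G' from pos 2. Output: "GNGAAG"
Token 7: literal('D'). Output: "GNGAAGD"

Answer: GNGAAGD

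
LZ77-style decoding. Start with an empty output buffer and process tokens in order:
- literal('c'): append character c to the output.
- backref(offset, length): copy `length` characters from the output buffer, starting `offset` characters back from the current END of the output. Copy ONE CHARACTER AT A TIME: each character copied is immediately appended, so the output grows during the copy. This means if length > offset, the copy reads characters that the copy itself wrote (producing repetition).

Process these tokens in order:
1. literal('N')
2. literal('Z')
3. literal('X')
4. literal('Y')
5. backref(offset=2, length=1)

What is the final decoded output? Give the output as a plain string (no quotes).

Token 1: literal('N'). Output: "N"
Token 2: literal('Z'). Output: "NZ"
Token 3: literal('X'). Output: "NZX"
Token 4: literal('Y'). Output: "NZXY"
Token 5: backref(off=2, len=1). Copied 'X' from pos 2. Output: "NZXYX"

Answer: NZXYX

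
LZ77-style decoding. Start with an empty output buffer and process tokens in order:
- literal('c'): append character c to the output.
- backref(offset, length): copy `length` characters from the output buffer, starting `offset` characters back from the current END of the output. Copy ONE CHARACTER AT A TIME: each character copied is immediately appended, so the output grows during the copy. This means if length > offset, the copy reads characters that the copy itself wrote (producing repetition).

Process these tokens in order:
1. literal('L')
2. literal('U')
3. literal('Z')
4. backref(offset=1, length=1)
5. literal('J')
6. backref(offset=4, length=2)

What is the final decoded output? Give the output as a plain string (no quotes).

Token 1: literal('L'). Output: "L"
Token 2: literal('U'). Output: "LU"
Token 3: literal('Z'). Output: "LUZ"
Token 4: backref(off=1, len=1). Copied 'Z' from pos 2. Output: "LUZZ"
Token 5: literal('J'). Output: "LUZZJ"
Token 6: backref(off=4, len=2). Copied 'UZ' from pos 1. Output: "LUZZJUZ"

Answer: LUZZJUZ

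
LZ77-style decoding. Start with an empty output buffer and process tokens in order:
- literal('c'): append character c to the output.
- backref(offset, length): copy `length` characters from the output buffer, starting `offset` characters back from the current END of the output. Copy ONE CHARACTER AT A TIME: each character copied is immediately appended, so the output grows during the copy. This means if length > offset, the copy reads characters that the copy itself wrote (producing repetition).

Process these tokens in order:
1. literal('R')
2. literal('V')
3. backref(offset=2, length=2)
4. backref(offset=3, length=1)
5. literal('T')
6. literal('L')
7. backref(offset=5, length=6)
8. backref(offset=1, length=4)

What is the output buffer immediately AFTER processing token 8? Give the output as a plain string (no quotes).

Answer: RVRVVTLRVVTLRRRRR

Derivation:
Token 1: literal('R'). Output: "R"
Token 2: literal('V'). Output: "RV"
Token 3: backref(off=2, len=2). Copied 'RV' from pos 0. Output: "RVRV"
Token 4: backref(off=3, len=1). Copied 'V' from pos 1. Output: "RVRVV"
Token 5: literal('T'). Output: "RVRVVT"
Token 6: literal('L'). Output: "RVRVVTL"
Token 7: backref(off=5, len=6) (overlapping!). Copied 'RVVTLR' from pos 2. Output: "RVRVVTLRVVTLR"
Token 8: backref(off=1, len=4) (overlapping!). Copied 'RRRR' from pos 12. Output: "RVRVVTLRVVTLRRRRR"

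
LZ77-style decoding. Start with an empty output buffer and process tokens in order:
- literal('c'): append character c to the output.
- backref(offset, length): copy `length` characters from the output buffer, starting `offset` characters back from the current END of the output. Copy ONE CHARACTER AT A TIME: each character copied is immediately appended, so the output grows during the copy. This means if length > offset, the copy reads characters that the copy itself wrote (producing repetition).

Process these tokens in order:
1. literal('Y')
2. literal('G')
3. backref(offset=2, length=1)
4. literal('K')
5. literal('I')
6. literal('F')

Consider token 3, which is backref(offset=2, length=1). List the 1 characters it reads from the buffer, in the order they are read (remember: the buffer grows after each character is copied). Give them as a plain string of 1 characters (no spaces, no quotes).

Answer: Y

Derivation:
Token 1: literal('Y'). Output: "Y"
Token 2: literal('G'). Output: "YG"
Token 3: backref(off=2, len=1). Buffer before: "YG" (len 2)
  byte 1: read out[0]='Y', append. Buffer now: "YGY"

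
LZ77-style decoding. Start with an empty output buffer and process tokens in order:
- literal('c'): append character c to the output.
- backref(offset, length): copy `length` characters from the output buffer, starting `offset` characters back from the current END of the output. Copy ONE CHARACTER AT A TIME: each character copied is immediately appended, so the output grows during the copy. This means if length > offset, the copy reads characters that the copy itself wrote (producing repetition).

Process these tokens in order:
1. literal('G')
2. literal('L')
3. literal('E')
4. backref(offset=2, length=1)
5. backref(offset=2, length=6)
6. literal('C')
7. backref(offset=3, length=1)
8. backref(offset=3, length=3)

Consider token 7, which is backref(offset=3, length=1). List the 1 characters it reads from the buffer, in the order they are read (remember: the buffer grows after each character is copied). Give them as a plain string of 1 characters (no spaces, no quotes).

Token 1: literal('G'). Output: "G"
Token 2: literal('L'). Output: "GL"
Token 3: literal('E'). Output: "GLE"
Token 4: backref(off=2, len=1). Copied 'L' from pos 1. Output: "GLEL"
Token 5: backref(off=2, len=6) (overlapping!). Copied 'ELELEL' from pos 2. Output: "GLELELELEL"
Token 6: literal('C'). Output: "GLELELELELC"
Token 7: backref(off=3, len=1). Buffer before: "GLELELELELC" (len 11)
  byte 1: read out[8]='E', append. Buffer now: "GLELELELELCE"

Answer: E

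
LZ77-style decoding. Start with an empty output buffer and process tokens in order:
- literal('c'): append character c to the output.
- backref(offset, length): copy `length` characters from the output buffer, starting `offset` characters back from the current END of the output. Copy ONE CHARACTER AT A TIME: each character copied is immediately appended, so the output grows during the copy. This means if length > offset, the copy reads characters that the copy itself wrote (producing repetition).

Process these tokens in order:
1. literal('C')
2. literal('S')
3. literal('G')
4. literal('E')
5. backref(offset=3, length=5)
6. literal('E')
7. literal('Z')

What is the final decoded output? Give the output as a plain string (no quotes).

Token 1: literal('C'). Output: "C"
Token 2: literal('S'). Output: "CS"
Token 3: literal('G'). Output: "CSG"
Token 4: literal('E'). Output: "CSGE"
Token 5: backref(off=3, len=5) (overlapping!). Copied 'SGESG' from pos 1. Output: "CSGESGESG"
Token 6: literal('E'). Output: "CSGESGESGE"
Token 7: literal('Z'). Output: "CSGESGESGEZ"

Answer: CSGESGESGEZ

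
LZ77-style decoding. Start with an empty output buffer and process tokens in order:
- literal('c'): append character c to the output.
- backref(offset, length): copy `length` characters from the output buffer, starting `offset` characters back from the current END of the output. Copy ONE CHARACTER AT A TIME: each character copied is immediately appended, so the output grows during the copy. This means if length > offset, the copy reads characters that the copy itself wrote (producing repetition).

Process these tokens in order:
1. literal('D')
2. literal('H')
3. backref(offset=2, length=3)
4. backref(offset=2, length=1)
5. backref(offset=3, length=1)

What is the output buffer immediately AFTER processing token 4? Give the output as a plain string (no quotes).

Token 1: literal('D'). Output: "D"
Token 2: literal('H'). Output: "DH"
Token 3: backref(off=2, len=3) (overlapping!). Copied 'DHD' from pos 0. Output: "DHDHD"
Token 4: backref(off=2, len=1). Copied 'H' from pos 3. Output: "DHDHDH"

Answer: DHDHDH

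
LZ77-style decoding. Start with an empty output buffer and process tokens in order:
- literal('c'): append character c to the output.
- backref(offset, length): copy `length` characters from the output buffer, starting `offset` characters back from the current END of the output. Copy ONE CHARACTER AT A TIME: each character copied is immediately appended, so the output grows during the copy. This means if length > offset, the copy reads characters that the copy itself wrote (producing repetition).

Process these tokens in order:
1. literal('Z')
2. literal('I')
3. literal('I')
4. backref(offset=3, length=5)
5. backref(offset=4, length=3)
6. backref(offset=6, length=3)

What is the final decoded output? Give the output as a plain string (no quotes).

Token 1: literal('Z'). Output: "Z"
Token 2: literal('I'). Output: "ZI"
Token 3: literal('I'). Output: "ZII"
Token 4: backref(off=3, len=5) (overlapping!). Copied 'ZIIZI' from pos 0. Output: "ZIIZIIZI"
Token 5: backref(off=4, len=3). Copied 'IIZ' from pos 4. Output: "ZIIZIIZIIIZ"
Token 6: backref(off=6, len=3). Copied 'IZI' from pos 5. Output: "ZIIZIIZIIIZIZI"

Answer: ZIIZIIZIIIZIZI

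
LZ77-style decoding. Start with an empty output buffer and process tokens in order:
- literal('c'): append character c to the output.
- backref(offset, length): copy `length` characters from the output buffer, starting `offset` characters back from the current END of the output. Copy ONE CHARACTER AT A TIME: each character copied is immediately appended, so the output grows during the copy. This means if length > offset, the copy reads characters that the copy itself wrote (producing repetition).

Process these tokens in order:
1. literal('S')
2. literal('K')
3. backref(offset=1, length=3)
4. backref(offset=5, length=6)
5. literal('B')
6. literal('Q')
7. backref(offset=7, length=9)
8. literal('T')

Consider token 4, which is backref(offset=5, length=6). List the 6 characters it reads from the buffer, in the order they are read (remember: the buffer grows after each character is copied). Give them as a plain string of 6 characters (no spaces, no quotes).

Token 1: literal('S'). Output: "S"
Token 2: literal('K'). Output: "SK"
Token 3: backref(off=1, len=3) (overlapping!). Copied 'KKK' from pos 1. Output: "SKKKK"
Token 4: backref(off=5, len=6). Buffer before: "SKKKK" (len 5)
  byte 1: read out[0]='S', append. Buffer now: "SKKKKS"
  byte 2: read out[1]='K', append. Buffer now: "SKKKKSK"
  byte 3: read out[2]='K', append. Buffer now: "SKKKKSKK"
  byte 4: read out[3]='K', append. Buffer now: "SKKKKSKKK"
  byte 5: read out[4]='K', append. Buffer now: "SKKKKSKKKK"
  byte 6: read out[5]='S', append. Buffer now: "SKKKKSKKKKS"

Answer: SKKKKS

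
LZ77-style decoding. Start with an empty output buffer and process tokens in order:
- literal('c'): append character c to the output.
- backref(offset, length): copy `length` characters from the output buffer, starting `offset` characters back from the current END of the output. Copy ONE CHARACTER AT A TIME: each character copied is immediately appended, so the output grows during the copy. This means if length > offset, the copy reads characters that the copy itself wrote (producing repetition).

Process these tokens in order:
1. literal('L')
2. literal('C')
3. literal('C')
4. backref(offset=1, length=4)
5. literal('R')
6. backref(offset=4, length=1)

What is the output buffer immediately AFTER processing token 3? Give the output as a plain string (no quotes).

Token 1: literal('L'). Output: "L"
Token 2: literal('C'). Output: "LC"
Token 3: literal('C'). Output: "LCC"

Answer: LCC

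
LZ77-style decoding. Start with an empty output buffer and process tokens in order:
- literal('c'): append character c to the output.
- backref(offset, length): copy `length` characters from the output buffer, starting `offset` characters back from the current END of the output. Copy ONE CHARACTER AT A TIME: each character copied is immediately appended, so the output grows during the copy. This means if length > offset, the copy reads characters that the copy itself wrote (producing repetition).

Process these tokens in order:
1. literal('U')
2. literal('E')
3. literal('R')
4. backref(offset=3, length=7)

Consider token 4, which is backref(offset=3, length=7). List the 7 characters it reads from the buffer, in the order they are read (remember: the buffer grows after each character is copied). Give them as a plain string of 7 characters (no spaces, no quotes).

Token 1: literal('U'). Output: "U"
Token 2: literal('E'). Output: "UE"
Token 3: literal('R'). Output: "UER"
Token 4: backref(off=3, len=7). Buffer before: "UER" (len 3)
  byte 1: read out[0]='U', append. Buffer now: "UERU"
  byte 2: read out[1]='E', append. Buffer now: "UERUE"
  byte 3: read out[2]='R', append. Buffer now: "UERUER"
  byte 4: read out[3]='U', append. Buffer now: "UERUERU"
  byte 5: read out[4]='E', append. Buffer now: "UERUERUE"
  byte 6: read out[5]='R', append. Buffer now: "UERUERUER"
  byte 7: read out[6]='U', append. Buffer now: "UERUERUERU"

Answer: UERUERU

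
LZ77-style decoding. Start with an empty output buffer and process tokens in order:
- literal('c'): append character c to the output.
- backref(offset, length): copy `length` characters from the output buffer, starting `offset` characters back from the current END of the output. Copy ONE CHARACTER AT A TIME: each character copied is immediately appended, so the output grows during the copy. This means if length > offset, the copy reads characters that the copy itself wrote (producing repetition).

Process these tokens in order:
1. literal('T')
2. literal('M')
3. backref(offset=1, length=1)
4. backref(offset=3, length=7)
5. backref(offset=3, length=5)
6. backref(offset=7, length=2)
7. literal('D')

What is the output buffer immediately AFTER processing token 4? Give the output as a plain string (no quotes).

Answer: TMMTMMTMMT

Derivation:
Token 1: literal('T'). Output: "T"
Token 2: literal('M'). Output: "TM"
Token 3: backref(off=1, len=1). Copied 'M' from pos 1. Output: "TMM"
Token 4: backref(off=3, len=7) (overlapping!). Copied 'TMMTMMT' from pos 0. Output: "TMMTMMTMMT"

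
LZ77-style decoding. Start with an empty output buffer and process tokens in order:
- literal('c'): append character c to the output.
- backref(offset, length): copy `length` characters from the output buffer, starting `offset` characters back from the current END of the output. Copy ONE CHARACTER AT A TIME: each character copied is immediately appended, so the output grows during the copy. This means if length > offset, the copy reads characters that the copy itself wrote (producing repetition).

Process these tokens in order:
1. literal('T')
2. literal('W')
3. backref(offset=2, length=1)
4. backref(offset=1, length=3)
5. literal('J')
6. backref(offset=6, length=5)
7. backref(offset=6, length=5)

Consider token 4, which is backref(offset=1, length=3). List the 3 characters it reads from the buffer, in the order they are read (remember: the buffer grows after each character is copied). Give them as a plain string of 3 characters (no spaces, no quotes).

Answer: TTT

Derivation:
Token 1: literal('T'). Output: "T"
Token 2: literal('W'). Output: "TW"
Token 3: backref(off=2, len=1). Copied 'T' from pos 0. Output: "TWT"
Token 4: backref(off=1, len=3). Buffer before: "TWT" (len 3)
  byte 1: read out[2]='T', append. Buffer now: "TWTT"
  byte 2: read out[3]='T', append. Buffer now: "TWTTT"
  byte 3: read out[4]='T', append. Buffer now: "TWTTTT"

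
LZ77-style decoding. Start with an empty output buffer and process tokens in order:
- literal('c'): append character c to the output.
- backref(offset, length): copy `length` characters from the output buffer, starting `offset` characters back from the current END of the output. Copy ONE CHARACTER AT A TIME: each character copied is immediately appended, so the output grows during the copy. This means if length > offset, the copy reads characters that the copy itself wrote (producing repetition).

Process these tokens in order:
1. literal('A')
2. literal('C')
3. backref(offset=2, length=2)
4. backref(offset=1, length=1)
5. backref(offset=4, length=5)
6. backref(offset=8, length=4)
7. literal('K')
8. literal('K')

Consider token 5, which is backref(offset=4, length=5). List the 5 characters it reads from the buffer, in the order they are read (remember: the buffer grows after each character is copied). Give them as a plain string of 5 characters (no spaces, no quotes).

Answer: CACCC

Derivation:
Token 1: literal('A'). Output: "A"
Token 2: literal('C'). Output: "AC"
Token 3: backref(off=2, len=2). Copied 'AC' from pos 0. Output: "ACAC"
Token 4: backref(off=1, len=1). Copied 'C' from pos 3. Output: "ACACC"
Token 5: backref(off=4, len=5). Buffer before: "ACACC" (len 5)
  byte 1: read out[1]='C', append. Buffer now: "ACACCC"
  byte 2: read out[2]='A', append. Buffer now: "ACACCCA"
  byte 3: read out[3]='C', append. Buffer now: "ACACCCAC"
  byte 4: read out[4]='C', append. Buffer now: "ACACCCACC"
  byte 5: read out[5]='C', append. Buffer now: "ACACCCACCC"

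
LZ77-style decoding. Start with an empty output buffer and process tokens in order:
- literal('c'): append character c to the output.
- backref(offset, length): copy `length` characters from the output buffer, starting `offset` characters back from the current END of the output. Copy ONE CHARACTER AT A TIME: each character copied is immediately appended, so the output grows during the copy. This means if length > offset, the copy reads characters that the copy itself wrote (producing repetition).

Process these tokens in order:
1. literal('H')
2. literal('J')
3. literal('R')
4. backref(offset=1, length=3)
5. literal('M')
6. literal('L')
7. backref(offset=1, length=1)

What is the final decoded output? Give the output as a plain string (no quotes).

Token 1: literal('H'). Output: "H"
Token 2: literal('J'). Output: "HJ"
Token 3: literal('R'). Output: "HJR"
Token 4: backref(off=1, len=3) (overlapping!). Copied 'RRR' from pos 2. Output: "HJRRRR"
Token 5: literal('M'). Output: "HJRRRRM"
Token 6: literal('L'). Output: "HJRRRRML"
Token 7: backref(off=1, len=1). Copied 'L' from pos 7. Output: "HJRRRRMLL"

Answer: HJRRRRMLL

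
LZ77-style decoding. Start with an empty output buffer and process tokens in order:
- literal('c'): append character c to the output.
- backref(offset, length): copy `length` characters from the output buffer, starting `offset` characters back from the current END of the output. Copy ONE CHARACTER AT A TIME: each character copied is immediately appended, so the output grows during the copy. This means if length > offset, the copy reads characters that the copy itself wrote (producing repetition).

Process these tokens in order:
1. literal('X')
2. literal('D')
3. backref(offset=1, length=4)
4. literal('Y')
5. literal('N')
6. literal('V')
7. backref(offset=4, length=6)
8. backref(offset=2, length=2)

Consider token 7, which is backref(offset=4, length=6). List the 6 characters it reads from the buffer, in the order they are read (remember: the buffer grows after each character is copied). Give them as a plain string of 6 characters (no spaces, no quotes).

Answer: DYNVDY

Derivation:
Token 1: literal('X'). Output: "X"
Token 2: literal('D'). Output: "XD"
Token 3: backref(off=1, len=4) (overlapping!). Copied 'DDDD' from pos 1. Output: "XDDDDD"
Token 4: literal('Y'). Output: "XDDDDDY"
Token 5: literal('N'). Output: "XDDDDDYN"
Token 6: literal('V'). Output: "XDDDDDYNV"
Token 7: backref(off=4, len=6). Buffer before: "XDDDDDYNV" (len 9)
  byte 1: read out[5]='D', append. Buffer now: "XDDDDDYNVD"
  byte 2: read out[6]='Y', append. Buffer now: "XDDDDDYNVDY"
  byte 3: read out[7]='N', append. Buffer now: "XDDDDDYNVDYN"
  byte 4: read out[8]='V', append. Buffer now: "XDDDDDYNVDYNV"
  byte 5: read out[9]='D', append. Buffer now: "XDDDDDYNVDYNVD"
  byte 6: read out[10]='Y', append. Buffer now: "XDDDDDYNVDYNVDY"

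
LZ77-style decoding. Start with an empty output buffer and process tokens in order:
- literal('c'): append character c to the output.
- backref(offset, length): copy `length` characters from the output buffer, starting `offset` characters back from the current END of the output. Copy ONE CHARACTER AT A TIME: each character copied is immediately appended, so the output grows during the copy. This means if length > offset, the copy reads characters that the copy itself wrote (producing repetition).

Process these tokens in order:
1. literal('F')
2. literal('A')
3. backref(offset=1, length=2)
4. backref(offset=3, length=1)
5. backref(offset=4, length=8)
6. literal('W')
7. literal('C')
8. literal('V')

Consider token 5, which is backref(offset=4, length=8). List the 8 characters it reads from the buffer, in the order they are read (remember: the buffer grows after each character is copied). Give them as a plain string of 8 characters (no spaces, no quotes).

Answer: AAAAAAAA

Derivation:
Token 1: literal('F'). Output: "F"
Token 2: literal('A'). Output: "FA"
Token 3: backref(off=1, len=2) (overlapping!). Copied 'AA' from pos 1. Output: "FAAA"
Token 4: backref(off=3, len=1). Copied 'A' from pos 1. Output: "FAAAA"
Token 5: backref(off=4, len=8). Buffer before: "FAAAA" (len 5)
  byte 1: read out[1]='A', append. Buffer now: "FAAAAA"
  byte 2: read out[2]='A', append. Buffer now: "FAAAAAA"
  byte 3: read out[3]='A', append. Buffer now: "FAAAAAAA"
  byte 4: read out[4]='A', append. Buffer now: "FAAAAAAAA"
  byte 5: read out[5]='A', append. Buffer now: "FAAAAAAAAA"
  byte 6: read out[6]='A', append. Buffer now: "FAAAAAAAAAA"
  byte 7: read out[7]='A', append. Buffer now: "FAAAAAAAAAAA"
  byte 8: read out[8]='A', append. Buffer now: "FAAAAAAAAAAAA"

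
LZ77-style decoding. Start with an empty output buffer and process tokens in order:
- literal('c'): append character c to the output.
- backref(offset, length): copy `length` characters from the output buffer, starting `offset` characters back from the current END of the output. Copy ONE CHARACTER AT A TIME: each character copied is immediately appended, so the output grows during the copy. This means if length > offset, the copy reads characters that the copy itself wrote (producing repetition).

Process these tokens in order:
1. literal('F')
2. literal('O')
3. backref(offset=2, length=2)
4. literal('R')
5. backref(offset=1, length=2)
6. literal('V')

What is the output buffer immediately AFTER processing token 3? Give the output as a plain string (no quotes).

Token 1: literal('F'). Output: "F"
Token 2: literal('O'). Output: "FO"
Token 3: backref(off=2, len=2). Copied 'FO' from pos 0. Output: "FOFO"

Answer: FOFO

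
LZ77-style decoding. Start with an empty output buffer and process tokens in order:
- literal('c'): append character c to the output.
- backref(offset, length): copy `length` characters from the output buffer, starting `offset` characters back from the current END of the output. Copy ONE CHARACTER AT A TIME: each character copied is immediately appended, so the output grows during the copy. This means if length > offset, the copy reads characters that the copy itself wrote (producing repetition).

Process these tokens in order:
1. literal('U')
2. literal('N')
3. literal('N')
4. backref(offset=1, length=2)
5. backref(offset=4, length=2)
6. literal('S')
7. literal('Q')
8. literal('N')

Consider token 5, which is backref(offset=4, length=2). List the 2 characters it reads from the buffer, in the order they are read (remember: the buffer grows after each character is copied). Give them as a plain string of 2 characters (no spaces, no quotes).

Answer: NN

Derivation:
Token 1: literal('U'). Output: "U"
Token 2: literal('N'). Output: "UN"
Token 3: literal('N'). Output: "UNN"
Token 4: backref(off=1, len=2) (overlapping!). Copied 'NN' from pos 2. Output: "UNNNN"
Token 5: backref(off=4, len=2). Buffer before: "UNNNN" (len 5)
  byte 1: read out[1]='N', append. Buffer now: "UNNNNN"
  byte 2: read out[2]='N', append. Buffer now: "UNNNNNN"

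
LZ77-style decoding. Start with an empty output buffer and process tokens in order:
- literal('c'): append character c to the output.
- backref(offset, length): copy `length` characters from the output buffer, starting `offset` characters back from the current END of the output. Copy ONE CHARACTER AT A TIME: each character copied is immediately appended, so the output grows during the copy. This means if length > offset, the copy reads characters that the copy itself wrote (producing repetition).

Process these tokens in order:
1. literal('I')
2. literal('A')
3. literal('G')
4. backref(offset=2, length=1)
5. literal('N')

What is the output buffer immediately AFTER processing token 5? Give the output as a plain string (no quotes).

Token 1: literal('I'). Output: "I"
Token 2: literal('A'). Output: "IA"
Token 3: literal('G'). Output: "IAG"
Token 4: backref(off=2, len=1). Copied 'A' from pos 1. Output: "IAGA"
Token 5: literal('N'). Output: "IAGAN"

Answer: IAGAN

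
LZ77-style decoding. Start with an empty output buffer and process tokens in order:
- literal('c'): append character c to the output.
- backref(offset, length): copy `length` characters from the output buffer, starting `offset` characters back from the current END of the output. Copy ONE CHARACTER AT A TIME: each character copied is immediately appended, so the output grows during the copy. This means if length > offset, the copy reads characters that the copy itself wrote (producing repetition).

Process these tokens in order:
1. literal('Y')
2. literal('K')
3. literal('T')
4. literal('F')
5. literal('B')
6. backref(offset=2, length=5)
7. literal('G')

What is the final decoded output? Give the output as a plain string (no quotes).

Token 1: literal('Y'). Output: "Y"
Token 2: literal('K'). Output: "YK"
Token 3: literal('T'). Output: "YKT"
Token 4: literal('F'). Output: "YKTF"
Token 5: literal('B'). Output: "YKTFB"
Token 6: backref(off=2, len=5) (overlapping!). Copied 'FBFBF' from pos 3. Output: "YKTFBFBFBF"
Token 7: literal('G'). Output: "YKTFBFBFBFG"

Answer: YKTFBFBFBFG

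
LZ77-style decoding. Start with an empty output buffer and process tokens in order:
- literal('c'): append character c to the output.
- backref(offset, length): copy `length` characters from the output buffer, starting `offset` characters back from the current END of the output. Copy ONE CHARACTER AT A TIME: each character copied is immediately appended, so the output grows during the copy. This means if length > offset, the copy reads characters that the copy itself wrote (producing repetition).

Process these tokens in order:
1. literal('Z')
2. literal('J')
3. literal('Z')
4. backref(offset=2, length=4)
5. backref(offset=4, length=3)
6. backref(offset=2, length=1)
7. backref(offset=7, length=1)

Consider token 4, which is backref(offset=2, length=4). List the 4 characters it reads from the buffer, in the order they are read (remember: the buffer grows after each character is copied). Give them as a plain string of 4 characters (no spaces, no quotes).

Token 1: literal('Z'). Output: "Z"
Token 2: literal('J'). Output: "ZJ"
Token 3: literal('Z'). Output: "ZJZ"
Token 4: backref(off=2, len=4). Buffer before: "ZJZ" (len 3)
  byte 1: read out[1]='J', append. Buffer now: "ZJZJ"
  byte 2: read out[2]='Z', append. Buffer now: "ZJZJZ"
  byte 3: read out[3]='J', append. Buffer now: "ZJZJZJ"
  byte 4: read out[4]='Z', append. Buffer now: "ZJZJZJZ"

Answer: JZJZ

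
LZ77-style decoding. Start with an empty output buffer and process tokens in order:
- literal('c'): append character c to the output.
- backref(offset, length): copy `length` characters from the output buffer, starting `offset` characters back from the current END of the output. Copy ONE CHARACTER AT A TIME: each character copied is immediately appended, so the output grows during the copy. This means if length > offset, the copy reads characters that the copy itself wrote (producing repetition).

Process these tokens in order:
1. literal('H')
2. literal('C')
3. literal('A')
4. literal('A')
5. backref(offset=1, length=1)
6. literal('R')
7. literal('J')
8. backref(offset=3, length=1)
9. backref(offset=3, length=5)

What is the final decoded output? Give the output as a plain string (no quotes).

Answer: HCAAARJARJARJ

Derivation:
Token 1: literal('H'). Output: "H"
Token 2: literal('C'). Output: "HC"
Token 3: literal('A'). Output: "HCA"
Token 4: literal('A'). Output: "HCAA"
Token 5: backref(off=1, len=1). Copied 'A' from pos 3. Output: "HCAAA"
Token 6: literal('R'). Output: "HCAAAR"
Token 7: literal('J'). Output: "HCAAARJ"
Token 8: backref(off=3, len=1). Copied 'A' from pos 4. Output: "HCAAARJA"
Token 9: backref(off=3, len=5) (overlapping!). Copied 'RJARJ' from pos 5. Output: "HCAAARJARJARJ"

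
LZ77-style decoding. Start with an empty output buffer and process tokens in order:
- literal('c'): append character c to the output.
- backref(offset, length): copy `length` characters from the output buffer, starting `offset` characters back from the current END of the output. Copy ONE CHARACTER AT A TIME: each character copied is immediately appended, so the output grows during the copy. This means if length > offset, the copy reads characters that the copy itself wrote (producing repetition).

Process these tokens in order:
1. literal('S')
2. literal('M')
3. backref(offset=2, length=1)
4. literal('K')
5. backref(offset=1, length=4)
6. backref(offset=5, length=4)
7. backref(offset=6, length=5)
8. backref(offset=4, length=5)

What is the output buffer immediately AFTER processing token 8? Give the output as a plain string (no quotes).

Answer: SMSKKKKKKKKKKKKKKKKKKK

Derivation:
Token 1: literal('S'). Output: "S"
Token 2: literal('M'). Output: "SM"
Token 3: backref(off=2, len=1). Copied 'S' from pos 0. Output: "SMS"
Token 4: literal('K'). Output: "SMSK"
Token 5: backref(off=1, len=4) (overlapping!). Copied 'KKKK' from pos 3. Output: "SMSKKKKK"
Token 6: backref(off=5, len=4). Copied 'KKKK' from pos 3. Output: "SMSKKKKKKKKK"
Token 7: backref(off=6, len=5). Copied 'KKKKK' from pos 6. Output: "SMSKKKKKKKKKKKKKK"
Token 8: backref(off=4, len=5) (overlapping!). Copied 'KKKKK' from pos 13. Output: "SMSKKKKKKKKKKKKKKKKKKK"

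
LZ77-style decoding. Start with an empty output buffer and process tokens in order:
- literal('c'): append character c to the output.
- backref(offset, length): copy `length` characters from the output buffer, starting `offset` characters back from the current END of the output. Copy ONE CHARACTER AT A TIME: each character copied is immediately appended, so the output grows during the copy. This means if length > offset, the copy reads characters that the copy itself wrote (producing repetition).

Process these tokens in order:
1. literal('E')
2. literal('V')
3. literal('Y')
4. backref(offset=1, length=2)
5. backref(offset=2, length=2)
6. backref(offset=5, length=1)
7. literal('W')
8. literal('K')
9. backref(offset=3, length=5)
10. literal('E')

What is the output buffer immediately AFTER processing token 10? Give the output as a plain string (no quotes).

Token 1: literal('E'). Output: "E"
Token 2: literal('V'). Output: "EV"
Token 3: literal('Y'). Output: "EVY"
Token 4: backref(off=1, len=2) (overlapping!). Copied 'YY' from pos 2. Output: "EVYYY"
Token 5: backref(off=2, len=2). Copied 'YY' from pos 3. Output: "EVYYYYY"
Token 6: backref(off=5, len=1). Copied 'Y' from pos 2. Output: "EVYYYYYY"
Token 7: literal('W'). Output: "EVYYYYYYW"
Token 8: literal('K'). Output: "EVYYYYYYWK"
Token 9: backref(off=3, len=5) (overlapping!). Copied 'YWKYW' from pos 7. Output: "EVYYYYYYWKYWKYW"
Token 10: literal('E'). Output: "EVYYYYYYWKYWKYWE"

Answer: EVYYYYYYWKYWKYWE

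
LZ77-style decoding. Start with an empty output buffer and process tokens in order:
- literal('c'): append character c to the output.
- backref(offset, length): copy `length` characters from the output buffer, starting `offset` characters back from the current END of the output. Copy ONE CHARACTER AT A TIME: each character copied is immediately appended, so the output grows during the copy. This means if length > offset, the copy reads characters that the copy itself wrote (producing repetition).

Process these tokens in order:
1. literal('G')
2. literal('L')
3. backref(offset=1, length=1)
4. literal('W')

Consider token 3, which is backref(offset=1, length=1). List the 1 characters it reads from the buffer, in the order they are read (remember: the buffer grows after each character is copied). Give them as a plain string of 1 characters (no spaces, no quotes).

Token 1: literal('G'). Output: "G"
Token 2: literal('L'). Output: "GL"
Token 3: backref(off=1, len=1). Buffer before: "GL" (len 2)
  byte 1: read out[1]='L', append. Buffer now: "GLL"

Answer: L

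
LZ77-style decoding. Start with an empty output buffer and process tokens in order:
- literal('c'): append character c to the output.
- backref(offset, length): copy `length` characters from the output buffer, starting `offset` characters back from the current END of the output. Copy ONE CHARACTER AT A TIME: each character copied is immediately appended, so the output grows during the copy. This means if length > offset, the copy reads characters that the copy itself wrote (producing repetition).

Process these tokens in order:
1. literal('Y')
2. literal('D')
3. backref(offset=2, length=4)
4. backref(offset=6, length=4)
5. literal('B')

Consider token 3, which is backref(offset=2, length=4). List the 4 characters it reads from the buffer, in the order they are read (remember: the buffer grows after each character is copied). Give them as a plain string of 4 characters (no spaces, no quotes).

Answer: YDYD

Derivation:
Token 1: literal('Y'). Output: "Y"
Token 2: literal('D'). Output: "YD"
Token 3: backref(off=2, len=4). Buffer before: "YD" (len 2)
  byte 1: read out[0]='Y', append. Buffer now: "YDY"
  byte 2: read out[1]='D', append. Buffer now: "YDYD"
  byte 3: read out[2]='Y', append. Buffer now: "YDYDY"
  byte 4: read out[3]='D', append. Buffer now: "YDYDYD"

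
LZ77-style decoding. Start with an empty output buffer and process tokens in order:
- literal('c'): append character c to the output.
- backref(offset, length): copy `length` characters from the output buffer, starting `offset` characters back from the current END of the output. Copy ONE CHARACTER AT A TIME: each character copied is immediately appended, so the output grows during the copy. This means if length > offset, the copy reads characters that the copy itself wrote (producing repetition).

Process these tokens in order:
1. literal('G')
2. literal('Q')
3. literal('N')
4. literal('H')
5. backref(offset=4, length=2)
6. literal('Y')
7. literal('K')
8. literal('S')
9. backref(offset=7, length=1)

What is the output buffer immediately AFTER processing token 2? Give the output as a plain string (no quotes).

Token 1: literal('G'). Output: "G"
Token 2: literal('Q'). Output: "GQ"

Answer: GQ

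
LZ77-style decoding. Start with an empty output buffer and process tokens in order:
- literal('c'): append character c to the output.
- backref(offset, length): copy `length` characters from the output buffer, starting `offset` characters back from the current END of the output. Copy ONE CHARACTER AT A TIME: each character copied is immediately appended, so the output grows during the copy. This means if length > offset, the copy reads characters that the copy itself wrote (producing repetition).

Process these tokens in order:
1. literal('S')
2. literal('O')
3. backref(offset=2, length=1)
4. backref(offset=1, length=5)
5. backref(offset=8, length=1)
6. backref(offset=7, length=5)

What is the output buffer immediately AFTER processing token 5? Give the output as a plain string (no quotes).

Token 1: literal('S'). Output: "S"
Token 2: literal('O'). Output: "SO"
Token 3: backref(off=2, len=1). Copied 'S' from pos 0. Output: "SOS"
Token 4: backref(off=1, len=5) (overlapping!). Copied 'SSSSS' from pos 2. Output: "SOSSSSSS"
Token 5: backref(off=8, len=1). Copied 'S' from pos 0. Output: "SOSSSSSSS"

Answer: SOSSSSSSS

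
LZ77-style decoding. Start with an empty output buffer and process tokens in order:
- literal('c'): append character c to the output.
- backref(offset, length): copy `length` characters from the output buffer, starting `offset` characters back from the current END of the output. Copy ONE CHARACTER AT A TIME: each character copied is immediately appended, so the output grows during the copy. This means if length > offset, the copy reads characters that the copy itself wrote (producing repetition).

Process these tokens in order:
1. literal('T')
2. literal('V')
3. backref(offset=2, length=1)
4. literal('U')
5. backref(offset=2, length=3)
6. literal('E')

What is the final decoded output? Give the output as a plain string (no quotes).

Answer: TVTUTUTE

Derivation:
Token 1: literal('T'). Output: "T"
Token 2: literal('V'). Output: "TV"
Token 3: backref(off=2, len=1). Copied 'T' from pos 0. Output: "TVT"
Token 4: literal('U'). Output: "TVTU"
Token 5: backref(off=2, len=3) (overlapping!). Copied 'TUT' from pos 2. Output: "TVTUTUT"
Token 6: literal('E'). Output: "TVTUTUTE"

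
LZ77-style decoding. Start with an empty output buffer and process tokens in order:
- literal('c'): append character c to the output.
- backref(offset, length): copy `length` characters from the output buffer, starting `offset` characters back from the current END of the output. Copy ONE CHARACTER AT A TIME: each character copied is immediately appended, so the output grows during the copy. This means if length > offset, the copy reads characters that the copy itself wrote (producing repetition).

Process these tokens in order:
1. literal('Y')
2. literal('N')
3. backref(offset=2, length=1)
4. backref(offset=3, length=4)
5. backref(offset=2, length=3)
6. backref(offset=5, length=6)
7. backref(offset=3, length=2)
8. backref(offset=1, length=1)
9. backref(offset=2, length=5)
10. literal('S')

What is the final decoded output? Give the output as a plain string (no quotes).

Token 1: literal('Y'). Output: "Y"
Token 2: literal('N'). Output: "YN"
Token 3: backref(off=2, len=1). Copied 'Y' from pos 0. Output: "YNY"
Token 4: backref(off=3, len=4) (overlapping!). Copied 'YNYY' from pos 0. Output: "YNYYNYY"
Token 5: backref(off=2, len=3) (overlapping!). Copied 'YYY' from pos 5. Output: "YNYYNYYYYY"
Token 6: backref(off=5, len=6) (overlapping!). Copied 'YYYYYY' from pos 5. Output: "YNYYNYYYYYYYYYYY"
Token 7: backref(off=3, len=2). Copied 'YY' from pos 13. Output: "YNYYNYYYYYYYYYYYYY"
Token 8: backref(off=1, len=1). Copied 'Y' from pos 17. Output: "YNYYNYYYYYYYYYYYYYY"
Token 9: backref(off=2, len=5) (overlapping!). Copied 'YYYYY' from pos 17. Output: "YNYYNYYYYYYYYYYYYYYYYYYY"
Token 10: literal('S'). Output: "YNYYNYYYYYYYYYYYYYYYYYYYS"

Answer: YNYYNYYYYYYYYYYYYYYYYYYYS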